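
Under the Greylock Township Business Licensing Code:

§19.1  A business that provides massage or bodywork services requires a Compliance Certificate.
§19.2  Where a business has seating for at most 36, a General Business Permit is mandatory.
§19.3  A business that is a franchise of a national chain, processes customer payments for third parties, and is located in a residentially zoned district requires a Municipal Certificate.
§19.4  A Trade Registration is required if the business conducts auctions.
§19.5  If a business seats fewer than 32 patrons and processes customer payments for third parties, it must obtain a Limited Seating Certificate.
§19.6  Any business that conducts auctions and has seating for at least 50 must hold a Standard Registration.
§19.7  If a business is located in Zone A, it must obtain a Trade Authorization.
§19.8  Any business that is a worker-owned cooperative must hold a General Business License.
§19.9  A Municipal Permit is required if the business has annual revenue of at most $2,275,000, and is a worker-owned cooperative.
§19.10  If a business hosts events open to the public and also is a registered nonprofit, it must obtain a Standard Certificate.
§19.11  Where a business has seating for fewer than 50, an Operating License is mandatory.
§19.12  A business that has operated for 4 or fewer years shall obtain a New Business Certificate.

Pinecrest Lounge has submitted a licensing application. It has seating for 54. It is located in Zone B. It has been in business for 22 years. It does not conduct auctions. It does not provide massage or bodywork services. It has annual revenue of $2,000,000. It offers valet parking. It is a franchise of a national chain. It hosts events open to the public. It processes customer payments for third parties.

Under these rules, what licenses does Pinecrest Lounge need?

§19.1 does not provide massage or bodywork services → Compliance Certificate not required.
§19.2 seating 54 > 36 → General Business Permit not required.
§19.3 is a franchise of a national chain; processes customer payments for third parties; is located in Zone B (not: is located in a residentially zoned district) → Municipal Certificate not required.
§19.4 does not conduct auctions → Trade Registration not required.
§19.5 seating 54 ≥ 32; processes customer payments for third parties → Limited Seating Certificate not required.
§19.6 does not conduct auctions; seating 54 ≥ 50 → Standard Registration not required.
§19.7 is located in Zone B (not: is located in Zone A) → Trade Authorization not required.
§19.8 is a franchise of a national chain (not: is a worker-owned cooperative) → General Business License not required.
§19.9 revenue $2,000,000 ≤ $2,275,000; is a franchise of a national chain (not: is a worker-owned cooperative) → Municipal Permit not required.
§19.10 hosts events open to the public; is a franchise of a national chain (not: is a registered nonprofit) → Standard Certificate not required.
§19.11 seating 54 ≥ 50 → Operating License not required.
§19.12 years in business 22 > 4 → New Business Certificate not required.

None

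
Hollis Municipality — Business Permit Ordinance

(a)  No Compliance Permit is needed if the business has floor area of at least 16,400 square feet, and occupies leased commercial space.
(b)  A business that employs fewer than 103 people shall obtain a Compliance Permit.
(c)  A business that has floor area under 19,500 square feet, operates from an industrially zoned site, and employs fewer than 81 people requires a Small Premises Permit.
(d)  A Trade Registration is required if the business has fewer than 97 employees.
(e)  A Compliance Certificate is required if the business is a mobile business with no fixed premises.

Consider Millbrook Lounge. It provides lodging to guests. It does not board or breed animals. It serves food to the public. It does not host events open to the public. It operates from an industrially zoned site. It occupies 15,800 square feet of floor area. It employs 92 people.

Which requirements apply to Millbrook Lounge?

Compliance Permit, Trade Registration

(a) floor area 15,800 square feet < 16,400 square feet; operates from an industrially zoned site (not: occupies leased commercial space) → Compliance Permit exemption does not apply.
(b) employees 92 < 103 → Compliance Permit required.
(c) floor area 15,800 square feet < 19,500 square feet; operates from an industrially zoned site; employees 92 ≥ 81 → Small Premises Permit not required.
(d) employees 92 < 97 → Trade Registration required.
(e) operates from an industrially zoned site (not: is a mobile business with no fixed premises) → Compliance Certificate not required.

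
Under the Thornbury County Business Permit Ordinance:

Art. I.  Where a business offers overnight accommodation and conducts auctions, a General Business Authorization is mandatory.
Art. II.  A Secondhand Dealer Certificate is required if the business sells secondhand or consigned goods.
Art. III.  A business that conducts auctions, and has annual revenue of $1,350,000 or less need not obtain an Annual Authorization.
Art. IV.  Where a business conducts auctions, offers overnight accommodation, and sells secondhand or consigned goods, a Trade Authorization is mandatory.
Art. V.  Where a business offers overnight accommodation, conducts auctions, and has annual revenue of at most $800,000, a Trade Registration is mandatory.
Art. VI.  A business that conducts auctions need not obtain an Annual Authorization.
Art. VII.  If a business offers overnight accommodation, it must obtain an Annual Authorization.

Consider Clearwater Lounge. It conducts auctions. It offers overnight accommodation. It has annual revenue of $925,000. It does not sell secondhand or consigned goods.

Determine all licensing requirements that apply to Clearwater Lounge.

Art. I. offers overnight accommodation; conducts auctions → General Business Authorization required.
Art. II. does not sell secondhand or consigned goods → Secondhand Dealer Certificate not required.
Art. III. conducts auctions; revenue $925,000 ≤ $1,350,000 → exempt from Annual Authorization.
Art. IV. conducts auctions; offers overnight accommodation; does not sell secondhand or consigned goods → Trade Authorization not required.
Art. V. offers overnight accommodation; conducts auctions; revenue $925,000 > $800,000 → Trade Registration not required.
Art. VI. conducts auctions → exempt from Annual Authorization.
Art. VII. offers overnight accommodation → Annual Authorization required.

General Business Authorization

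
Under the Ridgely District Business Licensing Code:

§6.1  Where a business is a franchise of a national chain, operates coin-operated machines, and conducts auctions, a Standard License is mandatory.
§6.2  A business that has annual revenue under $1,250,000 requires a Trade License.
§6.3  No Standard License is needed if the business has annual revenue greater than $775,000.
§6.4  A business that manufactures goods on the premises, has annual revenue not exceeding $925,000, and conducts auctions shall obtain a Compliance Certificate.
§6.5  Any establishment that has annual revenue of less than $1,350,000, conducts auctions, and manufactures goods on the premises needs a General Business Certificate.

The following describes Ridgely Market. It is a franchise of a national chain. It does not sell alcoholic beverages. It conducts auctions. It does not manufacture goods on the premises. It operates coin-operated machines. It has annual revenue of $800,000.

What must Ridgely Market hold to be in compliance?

§6.1 is a franchise of a national chain; operates coin-operated machines; conducts auctions → Standard License required.
§6.2 revenue $800,000 < $1,250,000 → Trade License required.
§6.3 revenue $800,000 > $775,000 → exempt from Standard License.
§6.4 does not manufacture goods on the premises; revenue $800,000 ≤ $925,000; conducts auctions → Compliance Certificate not required.
§6.5 revenue $800,000 < $1,350,000; conducts auctions; does not manufacture goods on the premises → General Business Certificate not required.

Trade License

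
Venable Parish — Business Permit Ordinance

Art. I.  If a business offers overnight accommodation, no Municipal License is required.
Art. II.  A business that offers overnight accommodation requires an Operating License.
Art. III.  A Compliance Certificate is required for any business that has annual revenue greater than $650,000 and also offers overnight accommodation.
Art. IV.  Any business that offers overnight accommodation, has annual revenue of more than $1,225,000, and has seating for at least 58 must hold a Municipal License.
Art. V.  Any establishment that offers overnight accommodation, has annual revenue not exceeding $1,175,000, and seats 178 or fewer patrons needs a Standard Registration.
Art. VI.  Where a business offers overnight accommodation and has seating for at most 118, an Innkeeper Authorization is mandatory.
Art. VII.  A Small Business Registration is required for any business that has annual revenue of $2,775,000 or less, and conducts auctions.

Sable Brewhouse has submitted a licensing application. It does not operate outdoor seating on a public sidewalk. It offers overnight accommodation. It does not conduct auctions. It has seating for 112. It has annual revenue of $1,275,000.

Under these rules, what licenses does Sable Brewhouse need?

Compliance Certificate, Innkeeper Authorization, Operating License

Art. I. offers overnight accommodation → exempt from Municipal License.
Art. II. offers overnight accommodation → Operating License required.
Art. III. revenue $1,275,000 > $650,000; offers overnight accommodation → Compliance Certificate required.
Art. IV. offers overnight accommodation; revenue $1,275,000 > $1,225,000; seating 112 ≥ 58 → Municipal License required.
Art. V. offers overnight accommodation; revenue $1,275,000 > $1,175,000; seating 112 ≤ 178 → Standard Registration not required.
Art. VI. offers overnight accommodation; seating 112 ≤ 118 → Innkeeper Authorization required.
Art. VII. revenue $1,275,000 ≤ $2,775,000; does not conduct auctions → Small Business Registration not required.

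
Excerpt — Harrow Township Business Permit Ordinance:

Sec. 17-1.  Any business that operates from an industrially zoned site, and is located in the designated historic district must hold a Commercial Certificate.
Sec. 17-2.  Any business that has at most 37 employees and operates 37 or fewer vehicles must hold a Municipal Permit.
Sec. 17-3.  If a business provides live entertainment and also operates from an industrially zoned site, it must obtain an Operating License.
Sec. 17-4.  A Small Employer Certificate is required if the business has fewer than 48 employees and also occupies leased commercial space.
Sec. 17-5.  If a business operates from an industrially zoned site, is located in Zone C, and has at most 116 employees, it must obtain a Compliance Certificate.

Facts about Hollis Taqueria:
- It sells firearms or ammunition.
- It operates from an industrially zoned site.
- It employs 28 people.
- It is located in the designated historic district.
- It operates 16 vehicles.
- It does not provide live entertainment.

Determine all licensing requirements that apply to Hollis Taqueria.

Commercial Certificate, Municipal Permit

Sec. 17-1. operates from an industrially zoned site; is located in the designated historic district → Commercial Certificate required.
Sec. 17-2. employees 28 ≤ 37; vehicles 16 ≤ 37 → Municipal Permit required.
Sec. 17-3. does not provide live entertainment; operates from an industrially zoned site → Operating License not required.
Sec. 17-4. employees 28 < 48; operates from an industrially zoned site (not: occupies leased commercial space) → Small Employer Certificate not required.
Sec. 17-5. operates from an industrially zoned site; is located in the designated historic district (not: is located in Zone C); employees 28 ≤ 116 → Compliance Certificate not required.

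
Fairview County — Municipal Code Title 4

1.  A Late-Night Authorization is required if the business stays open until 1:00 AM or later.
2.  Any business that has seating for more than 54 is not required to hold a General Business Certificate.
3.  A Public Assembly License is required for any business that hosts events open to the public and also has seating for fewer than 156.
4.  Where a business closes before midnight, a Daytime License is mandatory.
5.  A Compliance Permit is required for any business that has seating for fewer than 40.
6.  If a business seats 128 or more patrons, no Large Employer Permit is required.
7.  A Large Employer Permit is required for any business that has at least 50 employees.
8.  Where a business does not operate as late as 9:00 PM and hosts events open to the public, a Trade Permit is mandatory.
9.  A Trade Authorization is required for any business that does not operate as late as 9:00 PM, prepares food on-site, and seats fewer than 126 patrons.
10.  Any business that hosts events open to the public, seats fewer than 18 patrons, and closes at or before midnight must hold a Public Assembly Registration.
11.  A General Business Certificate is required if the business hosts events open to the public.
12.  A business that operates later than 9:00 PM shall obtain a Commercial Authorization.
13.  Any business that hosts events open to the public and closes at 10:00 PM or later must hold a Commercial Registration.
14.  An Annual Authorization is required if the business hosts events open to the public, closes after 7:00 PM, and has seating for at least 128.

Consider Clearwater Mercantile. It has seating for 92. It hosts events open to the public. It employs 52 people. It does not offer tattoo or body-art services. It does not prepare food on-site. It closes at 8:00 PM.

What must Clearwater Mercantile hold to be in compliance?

1. closes 8:00 PM, at/before 1:00 AM → Late-Night Authorization not required.
2. seating 92 > 54 → exempt from General Business Certificate.
3. hosts events open to the public; seating 92 < 156 → Public Assembly License required.
4. closes 8:00 PM, at/before midnight → Daytime License required.
5. seating 92 ≥ 40 → Compliance Permit not required.
6. seating 92 < 128 → Large Employer Permit exemption does not apply.
7. employees 52 ≥ 50 → Large Employer Permit required.
8. closes 8:00 PM, at/before 9:00 PM; hosts events open to the public → Trade Permit required.
9. closes 8:00 PM, at/before 9:00 PM; does not prepare food on-site; seating 92 < 126 → Trade Authorization not required.
10. hosts events open to the public; seating 92 ≥ 18; closes 8:00 PM, at/before midnight → Public Assembly Registration not required.
11. hosts events open to the public → General Business Certificate required.
12. closes 8:00 PM, at/before 9:00 PM → Commercial Authorization not required.
13. hosts events open to the public; closes 8:00 PM, at/before 10:00 PM → Commercial Registration not required.
14. hosts events open to the public; closes 8:00 PM, after 7:00 PM; seating 92 < 128 → Annual Authorization not required.

Daytime License, Large Employer Permit, Public Assembly License, Trade Permit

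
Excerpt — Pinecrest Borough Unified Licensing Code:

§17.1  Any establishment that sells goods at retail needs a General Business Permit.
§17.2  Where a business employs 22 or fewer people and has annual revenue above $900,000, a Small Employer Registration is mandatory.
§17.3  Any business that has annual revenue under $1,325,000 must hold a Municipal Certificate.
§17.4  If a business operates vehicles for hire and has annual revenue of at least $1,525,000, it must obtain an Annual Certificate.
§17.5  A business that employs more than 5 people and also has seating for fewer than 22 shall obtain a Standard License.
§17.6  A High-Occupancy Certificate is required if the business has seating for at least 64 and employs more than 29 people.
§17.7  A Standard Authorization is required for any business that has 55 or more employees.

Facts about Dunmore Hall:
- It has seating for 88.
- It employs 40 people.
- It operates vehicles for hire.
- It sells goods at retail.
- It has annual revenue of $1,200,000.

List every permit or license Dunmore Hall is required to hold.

General Business Permit, High-Occupancy Certificate, Municipal Certificate

§17.1 sells goods at retail → General Business Permit required.
§17.2 employees 40 > 22; revenue $1,200,000 > $900,000 → Small Employer Registration not required.
§17.3 revenue $1,200,000 < $1,325,000 → Municipal Certificate required.
§17.4 operates vehicles for hire; revenue $1,200,000 < $1,525,000 → Annual Certificate not required.
§17.5 employees 40 > 5; seating 88 ≥ 22 → Standard License not required.
§17.6 seating 88 ≥ 64; employees 40 > 29 → High-Occupancy Certificate required.
§17.7 employees 40 < 55 → Standard Authorization not required.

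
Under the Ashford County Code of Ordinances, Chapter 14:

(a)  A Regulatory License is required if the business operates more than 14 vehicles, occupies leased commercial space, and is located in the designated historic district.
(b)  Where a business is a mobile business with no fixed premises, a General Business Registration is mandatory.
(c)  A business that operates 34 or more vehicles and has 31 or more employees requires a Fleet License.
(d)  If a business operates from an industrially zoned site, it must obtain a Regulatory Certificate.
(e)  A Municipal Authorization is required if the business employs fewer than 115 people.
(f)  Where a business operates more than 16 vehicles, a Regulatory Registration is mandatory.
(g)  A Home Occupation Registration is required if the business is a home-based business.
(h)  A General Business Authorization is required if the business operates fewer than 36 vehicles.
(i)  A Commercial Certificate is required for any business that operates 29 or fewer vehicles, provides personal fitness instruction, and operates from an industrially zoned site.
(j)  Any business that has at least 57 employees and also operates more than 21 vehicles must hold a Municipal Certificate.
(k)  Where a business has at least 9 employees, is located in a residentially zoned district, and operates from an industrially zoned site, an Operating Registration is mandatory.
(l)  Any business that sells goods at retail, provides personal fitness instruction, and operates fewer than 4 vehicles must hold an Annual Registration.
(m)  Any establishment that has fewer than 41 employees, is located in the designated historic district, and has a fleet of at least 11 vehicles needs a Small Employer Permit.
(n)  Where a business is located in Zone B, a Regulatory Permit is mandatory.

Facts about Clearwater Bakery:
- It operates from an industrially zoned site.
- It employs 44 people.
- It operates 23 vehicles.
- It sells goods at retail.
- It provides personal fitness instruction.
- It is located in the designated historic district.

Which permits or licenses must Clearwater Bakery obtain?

Commercial Certificate, General Business Authorization, Municipal Authorization, Regulatory Certificate, Regulatory Registration

(a) vehicles 23 > 14; operates from an industrially zoned site (not: occupies leased commercial space); is located in the designated historic district → Regulatory License not required.
(b) operates from an industrially zoned site (not: is a mobile business with no fixed premises) → General Business Registration not required.
(c) vehicles 23 < 34; employees 44 ≥ 31 → Fleet License not required.
(d) operates from an industrially zoned site → Regulatory Certificate required.
(e) employees 44 < 115 → Municipal Authorization required.
(f) vehicles 23 > 16 → Regulatory Registration required.
(g) operates from an industrially zoned site (not: is a home-based business) → Home Occupation Registration not required.
(h) vehicles 23 < 36 → General Business Authorization required.
(i) vehicles 23 ≤ 29; provides personal fitness instruction; operates from an industrially zoned site → Commercial Certificate required.
(j) employees 44 < 57; vehicles 23 > 21 → Municipal Certificate not required.
(k) employees 44 ≥ 9; is located in the designated historic district (not: is located in a residentially zoned district); operates from an industrially zoned site → Operating Registration not required.
(l) sells goods at retail; provides personal fitness instruction; vehicles 23 ≥ 4 → Annual Registration not required.
(m) employees 44 ≥ 41; is located in the designated historic district; vehicles 23 ≥ 11 → Small Employer Permit not required.
(n) is located in the designated historic district (not: is located in Zone B) → Regulatory Permit not required.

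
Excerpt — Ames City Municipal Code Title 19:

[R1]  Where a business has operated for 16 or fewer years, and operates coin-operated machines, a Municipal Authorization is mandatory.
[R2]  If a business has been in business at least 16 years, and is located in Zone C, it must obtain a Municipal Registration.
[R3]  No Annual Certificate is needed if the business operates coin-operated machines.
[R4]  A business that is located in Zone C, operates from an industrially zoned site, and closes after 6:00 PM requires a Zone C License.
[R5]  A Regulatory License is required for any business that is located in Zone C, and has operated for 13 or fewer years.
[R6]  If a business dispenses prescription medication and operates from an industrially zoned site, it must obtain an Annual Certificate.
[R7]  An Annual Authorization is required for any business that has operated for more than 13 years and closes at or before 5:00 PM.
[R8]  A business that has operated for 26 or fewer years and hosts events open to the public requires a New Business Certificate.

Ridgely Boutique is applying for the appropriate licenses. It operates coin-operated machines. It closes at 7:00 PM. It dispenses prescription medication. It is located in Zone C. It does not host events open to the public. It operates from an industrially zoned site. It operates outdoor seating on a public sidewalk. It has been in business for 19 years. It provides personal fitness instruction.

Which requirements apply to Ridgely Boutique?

Municipal Registration, Zone C License

[R1] years in business 19 > 16; operates coin-operated machines → Municipal Authorization not required.
[R2] years in business 19 ≥ 16; is located in Zone C → Municipal Registration required.
[R3] operates coin-operated machines → exempt from Annual Certificate.
[R4] is located in Zone C; operates from an industrially zoned site; closes 7:00 PM, after 6:00 PM → Zone C License required.
[R5] is located in Zone C; years in business 19 > 13 → Regulatory License not required.
[R6] dispenses prescription medication; operates from an industrially zoned site → Annual Certificate required.
[R7] years in business 19 > 13; closes 7:00 PM, after 5:00 PM → Annual Authorization not required.
[R8] years in business 19 ≤ 26; does not host events open to the public → New Business Certificate not required.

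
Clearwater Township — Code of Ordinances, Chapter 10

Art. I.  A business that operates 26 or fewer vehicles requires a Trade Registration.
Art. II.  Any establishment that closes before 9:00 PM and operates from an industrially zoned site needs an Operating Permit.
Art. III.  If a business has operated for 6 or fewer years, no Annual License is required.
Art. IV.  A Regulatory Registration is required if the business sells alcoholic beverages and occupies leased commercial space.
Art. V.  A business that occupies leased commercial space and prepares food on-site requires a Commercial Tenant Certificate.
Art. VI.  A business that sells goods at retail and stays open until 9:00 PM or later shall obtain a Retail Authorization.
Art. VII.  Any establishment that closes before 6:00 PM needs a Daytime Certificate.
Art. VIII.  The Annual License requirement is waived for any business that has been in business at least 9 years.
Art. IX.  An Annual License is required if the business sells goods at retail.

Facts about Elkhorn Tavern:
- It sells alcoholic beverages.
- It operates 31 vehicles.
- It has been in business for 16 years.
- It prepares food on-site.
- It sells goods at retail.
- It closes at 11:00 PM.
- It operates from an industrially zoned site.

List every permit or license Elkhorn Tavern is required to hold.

Art. I. vehicles 31 > 26 → Trade Registration not required.
Art. II. closes 11:00 PM, after 9:00 PM; operates from an industrially zoned site → Operating Permit not required.
Art. III. years in business 16 > 6 → Annual License exemption does not apply.
Art. IV. sells alcoholic beverages; operates from an industrially zoned site (not: occupies leased commercial space) → Regulatory Registration not required.
Art. V. operates from an industrially zoned site (not: occupies leased commercial space); prepares food on-site → Commercial Tenant Certificate not required.
Art. VI. sells goods at retail; closes 11:00 PM, after 9:00 PM → Retail Authorization required.
Art. VII. closes 11:00 PM, after 6:00 PM → Daytime Certificate not required.
Art. VIII. years in business 16 ≥ 9 → exempt from Annual License.
Art. IX. sells goods at retail → Annual License required.

Retail Authorization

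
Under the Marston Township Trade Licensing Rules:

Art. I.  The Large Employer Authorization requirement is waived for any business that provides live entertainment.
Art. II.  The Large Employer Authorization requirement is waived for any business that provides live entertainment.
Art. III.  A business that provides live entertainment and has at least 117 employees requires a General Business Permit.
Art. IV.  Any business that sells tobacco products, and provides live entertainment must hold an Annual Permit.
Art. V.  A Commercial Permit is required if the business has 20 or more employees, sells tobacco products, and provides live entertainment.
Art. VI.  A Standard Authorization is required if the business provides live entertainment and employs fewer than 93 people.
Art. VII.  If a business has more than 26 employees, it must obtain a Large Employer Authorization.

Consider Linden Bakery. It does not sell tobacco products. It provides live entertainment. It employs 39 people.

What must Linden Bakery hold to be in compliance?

Art. I. provides live entertainment → exempt from Large Employer Authorization.
Art. II. provides live entertainment → exempt from Large Employer Authorization.
Art. III. provides live entertainment; employees 39 < 117 → General Business Permit not required.
Art. IV. does not sell tobacco products; provides live entertainment → Annual Permit not required.
Art. V. employees 39 ≥ 20; does not sell tobacco products; provides live entertainment → Commercial Permit not required.
Art. VI. provides live entertainment; employees 39 < 93 → Standard Authorization required.
Art. VII. employees 39 > 26 → Large Employer Authorization required.

Standard Authorization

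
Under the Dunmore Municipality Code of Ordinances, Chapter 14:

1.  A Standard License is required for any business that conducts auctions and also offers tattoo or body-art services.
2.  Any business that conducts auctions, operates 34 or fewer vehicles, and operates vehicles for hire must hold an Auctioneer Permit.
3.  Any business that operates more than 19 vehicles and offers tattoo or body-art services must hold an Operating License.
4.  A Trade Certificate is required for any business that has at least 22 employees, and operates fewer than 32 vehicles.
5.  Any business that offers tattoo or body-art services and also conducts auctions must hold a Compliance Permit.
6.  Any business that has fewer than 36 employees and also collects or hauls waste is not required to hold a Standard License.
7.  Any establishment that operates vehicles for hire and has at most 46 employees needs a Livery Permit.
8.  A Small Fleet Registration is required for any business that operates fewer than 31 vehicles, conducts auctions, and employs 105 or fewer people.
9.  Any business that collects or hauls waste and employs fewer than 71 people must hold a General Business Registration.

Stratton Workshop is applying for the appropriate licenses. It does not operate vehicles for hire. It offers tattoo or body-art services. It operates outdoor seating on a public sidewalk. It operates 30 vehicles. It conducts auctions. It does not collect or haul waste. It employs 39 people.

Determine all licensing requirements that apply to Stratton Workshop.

Compliance Permit, Operating License, Small Fleet Registration, Standard License, Trade Certificate

1. conducts auctions; offers tattoo or body-art services → Standard License required.
2. conducts auctions; vehicles 30 ≤ 34; does not operate vehicles for hire → Auctioneer Permit not required.
3. vehicles 30 > 19; offers tattoo or body-art services → Operating License required.
4. employees 39 ≥ 22; vehicles 30 < 32 → Trade Certificate required.
5. offers tattoo or body-art services; conducts auctions → Compliance Permit required.
6. employees 39 ≥ 36; does not collect or haul waste → Standard License exemption does not apply.
7. does not operate vehicles for hire; employees 39 ≤ 46 → Livery Permit not required.
8. vehicles 30 < 31; conducts auctions; employees 39 ≤ 105 → Small Fleet Registration required.
9. does not collect or haul waste; employees 39 < 71 → General Business Registration not required.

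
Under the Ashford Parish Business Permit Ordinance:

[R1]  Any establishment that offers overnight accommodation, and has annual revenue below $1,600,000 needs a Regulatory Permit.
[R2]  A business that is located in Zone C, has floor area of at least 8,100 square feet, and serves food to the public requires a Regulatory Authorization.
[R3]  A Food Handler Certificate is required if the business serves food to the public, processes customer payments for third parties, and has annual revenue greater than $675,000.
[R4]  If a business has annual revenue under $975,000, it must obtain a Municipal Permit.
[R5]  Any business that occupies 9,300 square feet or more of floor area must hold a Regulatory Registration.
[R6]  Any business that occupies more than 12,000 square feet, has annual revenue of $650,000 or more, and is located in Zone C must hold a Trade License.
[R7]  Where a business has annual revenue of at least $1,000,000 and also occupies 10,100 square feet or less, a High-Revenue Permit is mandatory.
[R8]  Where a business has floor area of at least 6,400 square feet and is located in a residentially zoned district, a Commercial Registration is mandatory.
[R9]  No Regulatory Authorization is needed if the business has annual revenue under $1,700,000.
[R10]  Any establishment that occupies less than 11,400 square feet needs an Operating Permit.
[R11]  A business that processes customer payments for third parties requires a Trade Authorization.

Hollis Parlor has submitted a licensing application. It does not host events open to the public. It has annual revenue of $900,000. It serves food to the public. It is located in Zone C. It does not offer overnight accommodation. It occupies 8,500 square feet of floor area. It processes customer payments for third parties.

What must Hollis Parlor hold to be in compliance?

Food Handler Certificate, Municipal Permit, Operating Permit, Trade Authorization

[R1] does not offer overnight accommodation; revenue $900,000 < $1,600,000 → Regulatory Permit not required.
[R2] is located in Zone C; floor area 8,500 square feet ≥ 8,100 square feet; serves food to the public → Regulatory Authorization required.
[R3] serves food to the public; processes customer payments for third parties; revenue $900,000 > $675,000 → Food Handler Certificate required.
[R4] revenue $900,000 < $975,000 → Municipal Permit required.
[R5] floor area 8,500 square feet < 9,300 square feet → Regulatory Registration not required.
[R6] floor area 8,500 square feet ≤ 12,000 square feet; revenue $900,000 ≥ $650,000; is located in Zone C → Trade License not required.
[R7] revenue $900,000 < $1,000,000; floor area 8,500 square feet ≤ 10,100 square feet → High-Revenue Permit not required.
[R8] floor area 8,500 square feet ≥ 6,400 square feet; is located in Zone C (not: is located in a residentially zoned district) → Commercial Registration not required.
[R9] revenue $900,000 < $1,700,000 → exempt from Regulatory Authorization.
[R10] floor area 8,500 square feet < 11,400 square feet → Operating Permit required.
[R11] processes customer payments for third parties → Trade Authorization required.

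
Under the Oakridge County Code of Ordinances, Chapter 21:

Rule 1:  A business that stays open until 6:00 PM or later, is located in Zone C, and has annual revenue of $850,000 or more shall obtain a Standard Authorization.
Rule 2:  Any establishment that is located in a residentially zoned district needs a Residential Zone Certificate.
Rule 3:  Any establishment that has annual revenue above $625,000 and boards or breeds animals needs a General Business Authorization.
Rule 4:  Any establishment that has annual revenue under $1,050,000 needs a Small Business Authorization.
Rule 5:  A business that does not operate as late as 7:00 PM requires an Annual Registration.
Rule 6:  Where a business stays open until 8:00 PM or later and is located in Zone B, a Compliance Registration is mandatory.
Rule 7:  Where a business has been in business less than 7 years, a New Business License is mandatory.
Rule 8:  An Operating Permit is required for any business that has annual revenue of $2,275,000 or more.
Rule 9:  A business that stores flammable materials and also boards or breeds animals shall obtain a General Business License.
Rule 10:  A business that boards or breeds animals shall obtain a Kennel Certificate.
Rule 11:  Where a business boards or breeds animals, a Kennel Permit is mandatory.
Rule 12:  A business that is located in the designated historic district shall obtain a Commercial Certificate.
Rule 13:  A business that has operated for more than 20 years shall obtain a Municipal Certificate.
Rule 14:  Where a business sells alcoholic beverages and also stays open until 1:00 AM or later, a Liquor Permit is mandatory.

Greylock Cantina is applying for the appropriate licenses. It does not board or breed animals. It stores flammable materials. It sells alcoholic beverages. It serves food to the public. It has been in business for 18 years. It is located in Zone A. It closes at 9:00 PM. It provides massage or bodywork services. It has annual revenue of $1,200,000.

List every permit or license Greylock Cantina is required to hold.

None

Rule 1: closes 9:00 PM, after 6:00 PM; is located in Zone A (not: is located in Zone C); revenue $1,200,000 ≥ $850,000 → Standard Authorization not required.
Rule 2: is located in Zone A (not: is located in a residentially zoned district) → Residential Zone Certificate not required.
Rule 3: revenue $1,200,000 > $625,000; does not board or breed animals → General Business Authorization not required.
Rule 4: revenue $1,200,000 ≥ $1,050,000 → Small Business Authorization not required.
Rule 5: closes 9:00 PM, after 7:00 PM → Annual Registration not required.
Rule 6: closes 9:00 PM, after 8:00 PM; is located in Zone A (not: is located in Zone B) → Compliance Registration not required.
Rule 7: years in business 18 ≥ 7 → New Business License not required.
Rule 8: revenue $1,200,000 < $2,275,000 → Operating Permit not required.
Rule 9: stores flammable materials; does not board or breed animals → General Business License not required.
Rule 10: does not board or breed animals → Kennel Certificate not required.
Rule 11: does not board or breed animals → Kennel Permit not required.
Rule 12: is located in Zone A (not: is located in the designated historic district) → Commercial Certificate not required.
Rule 13: years in business 18 ≤ 20 → Municipal Certificate not required.
Rule 14: sells alcoholic beverages; closes 9:00 PM, at/before 1:00 AM → Liquor Permit not required.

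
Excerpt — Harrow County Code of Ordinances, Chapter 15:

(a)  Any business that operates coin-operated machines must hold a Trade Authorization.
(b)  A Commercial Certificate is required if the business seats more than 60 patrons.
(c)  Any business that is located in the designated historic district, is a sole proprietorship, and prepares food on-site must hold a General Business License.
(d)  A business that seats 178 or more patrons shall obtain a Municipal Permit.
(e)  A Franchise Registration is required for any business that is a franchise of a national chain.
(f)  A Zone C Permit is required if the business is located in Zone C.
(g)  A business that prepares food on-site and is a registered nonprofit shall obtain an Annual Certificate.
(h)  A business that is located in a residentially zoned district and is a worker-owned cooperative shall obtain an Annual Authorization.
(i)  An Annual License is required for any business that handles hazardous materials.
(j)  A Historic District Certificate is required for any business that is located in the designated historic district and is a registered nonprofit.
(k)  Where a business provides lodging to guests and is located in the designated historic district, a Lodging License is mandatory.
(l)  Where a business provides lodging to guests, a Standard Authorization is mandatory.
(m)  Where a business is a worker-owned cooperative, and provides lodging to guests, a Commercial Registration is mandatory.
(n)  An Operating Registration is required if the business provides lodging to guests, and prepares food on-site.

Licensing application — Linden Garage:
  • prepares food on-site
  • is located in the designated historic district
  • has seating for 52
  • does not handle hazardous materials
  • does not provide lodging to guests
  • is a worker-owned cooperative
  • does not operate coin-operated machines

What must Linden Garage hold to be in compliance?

(a) does not operate coin-operated machines → Trade Authorization not required.
(b) seating 52 ≤ 60 → Commercial Certificate not required.
(c) is located in the designated historic district; is a worker-owned cooperative (not: is a sole proprietorship); prepares food on-site → General Business License not required.
(d) seating 52 < 178 → Municipal Permit not required.
(e) is a worker-owned cooperative (not: is a franchise of a national chain) → Franchise Registration not required.
(f) is located in the designated historic district (not: is located in Zone C) → Zone C Permit not required.
(g) prepares food on-site; is a worker-owned cooperative (not: is a registered nonprofit) → Annual Certificate not required.
(h) is located in the designated historic district (not: is located in a residentially zoned district); is a worker-owned cooperative → Annual Authorization not required.
(i) does not handle hazardous materials → Annual License not required.
(j) is located in the designated historic district; is a worker-owned cooperative (not: is a registered nonprofit) → Historic District Certificate not required.
(k) does not provide lodging to guests; is located in the designated historic district → Lodging License not required.
(l) does not provide lodging to guests → Standard Authorization not required.
(m) is a worker-owned cooperative; does not provide lodging to guests → Commercial Registration not required.
(n) does not provide lodging to guests; prepares food on-site → Operating Registration not required.

None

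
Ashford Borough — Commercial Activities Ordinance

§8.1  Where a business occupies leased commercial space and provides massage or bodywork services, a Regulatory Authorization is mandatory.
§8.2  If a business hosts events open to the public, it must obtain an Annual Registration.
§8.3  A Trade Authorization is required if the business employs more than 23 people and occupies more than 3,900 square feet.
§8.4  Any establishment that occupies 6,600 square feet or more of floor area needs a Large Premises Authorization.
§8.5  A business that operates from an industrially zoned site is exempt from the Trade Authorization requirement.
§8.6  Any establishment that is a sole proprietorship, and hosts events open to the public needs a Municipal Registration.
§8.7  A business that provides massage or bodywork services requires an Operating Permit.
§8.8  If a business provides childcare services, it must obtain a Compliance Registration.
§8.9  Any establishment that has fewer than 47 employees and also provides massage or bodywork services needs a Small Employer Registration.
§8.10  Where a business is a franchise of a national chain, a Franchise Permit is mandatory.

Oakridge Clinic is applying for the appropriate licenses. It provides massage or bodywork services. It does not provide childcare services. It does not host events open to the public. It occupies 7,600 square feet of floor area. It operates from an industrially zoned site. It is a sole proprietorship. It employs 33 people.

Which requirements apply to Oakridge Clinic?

§8.1 operates from an industrially zoned site (not: occupies leased commercial space); provides massage or bodywork services → Regulatory Authorization not required.
§8.2 does not host events open to the public → Annual Registration not required.
§8.3 employees 33 > 23; floor area 7,600 square feet > 3,900 square feet → Trade Authorization required.
§8.4 floor area 7,600 square feet ≥ 6,600 square feet → Large Premises Authorization required.
§8.5 operates from an industrially zoned site → exempt from Trade Authorization.
§8.6 is a sole proprietorship; does not host events open to the public → Municipal Registration not required.
§8.7 provides massage or bodywork services → Operating Permit required.
§8.8 does not provide childcare services → Compliance Registration not required.
§8.9 employees 33 < 47; provides massage or bodywork services → Small Employer Registration required.
§8.10 is a sole proprietorship (not: is a franchise of a national chain) → Franchise Permit not required.

Large Premises Authorization, Operating Permit, Small Employer Registration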